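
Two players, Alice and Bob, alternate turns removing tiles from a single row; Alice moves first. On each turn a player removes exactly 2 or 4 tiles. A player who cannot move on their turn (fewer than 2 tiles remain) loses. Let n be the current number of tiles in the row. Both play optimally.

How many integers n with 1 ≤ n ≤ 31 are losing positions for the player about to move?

11

Positions with no move are L. A position that does have a move is losing for the player to move precisely when every available move leads to a winning position for the opponent. Fill in the labels:
n=0: no move → L
n=1: no move → L
n=2: can move to 0, which is L ⇒ W
n=3: can move to 1, which is L ⇒ W
n=4: can move to 0, which is L ⇒ W
n=5: can move to 1, which is L ⇒ W
n=6: moves to 4(W), 2(W); every one is W ⇒ L
n=7: moves to 5(W), 3(W); every one is W ⇒ L
n=8: can move to 6, which is L ⇒ W
n=9: can move to 7, which is L ⇒ W
n=10: can move to 6, which is L ⇒ W
n=11: can move to 7, which is L ⇒ W
n=12: moves to 10(W), 8(W); every one is W ⇒ L
n=13: moves to 11(W), 9(W); every one is W ⇒ L
n=14: can move to 12, which is L ⇒ W
n=15: can move to 13, which is L ⇒ W
n=16: can move to 12, which is L ⇒ W
n=17: can move to 13, which is L ⇒ W
n=18: moves to 16(W), 14(W); every one is W ⇒ L
n=19: moves to 17(W), 15(W); every one is W ⇒ L
n=20: can move to 18, which is L ⇒ W
n=21: can move to 19, which is L ⇒ W
n=22: can move to 18, which is L ⇒ W
n=23: can move to 19, which is L ⇒ W
n=24: moves to 22(W), 20(W); every one is W ⇒ L
n=25: moves to 23(W), 21(W); every one is W ⇒ L
n=26: can move to 24, which is L ⇒ W
n=27: can move to 25, which is L ⇒ W
n=28: can move to 24, which is L ⇒ W
n=29: can move to 25, which is L ⇒ W
n=30: moves to 28(W), 26(W); every one is W ⇒ L
n=31: moves to 29(W), 27(W); every one is W ⇒ L
L entries with 1 ≤ n ≤ 31 (n=0 is outside the asked range and is not counted): n = 1, 6, 7, 12, 13, 18, 19, 24, 25, 30, 31; that makes 11.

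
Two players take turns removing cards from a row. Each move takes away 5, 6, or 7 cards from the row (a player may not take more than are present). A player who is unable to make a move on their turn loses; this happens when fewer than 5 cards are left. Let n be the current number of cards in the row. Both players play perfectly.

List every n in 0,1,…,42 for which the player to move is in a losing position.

0, 1, 2, 3, 4, 12, 13, 14, 15, 16, 24, 25, 26, 27, 28, 36, 37, 38, 39, 40

Positions with no move are L. A position that does have a move is losing for the player to move precisely when every available move leads to a winning position for the opponent. Fill in the labels:
n=0: no move → L
n=1: no move → L
n=2: no move → L
n=3: no move → L
n=4: no move → L
n=5: →0(L), so W
n=6: →1(L), so W
n=7: →2(L), so W
n=8: →3(L), so W
n=9: →4(L), so W
n=10: →4(L), so W
n=11: →4(L), so W
n=12: →7(W), 6(W), 5(W) — all W, so L
n=13: →8(W), 7(W), 6(W) — all W, so L
n=14: →9(W), 8(W), 7(W) — all W, so L
n=15: →10(W), 9(W), 8(W) — all W, so L
n=16: →11(W), 10(W), 9(W) — all W, so L
n=17: →12(L), so W
n=18: →13(L), so W
n=19: →14(L), so W
n=20: →15(L), so W
n=21: →16(L), so W
n=22: →16(L), so W
n=23: →16(L), so W
n=24: →19(W), 18(W), 17(W) — all W, so L
n=25: →20(W), 19(W), 18(W) — all W, so L
n=26: →21(W), 20(W), 19(W) — all W, so L
n=27: →22(W), 21(W), 20(W) — all W, so L
n=28: →23(W), 22(W), 21(W) — all W, so L
n=29: →24(L), so W
n=30: →25(L), so W
n=31: →26(L), so W
n=32: →27(L), so W
n=33: →28(L), so W
n=34: →28(L), so W
n=35: →28(L), so W
n=36: →31(W), 30(W), 29(W) — all W, so L
n=37: →32(W), 31(W), 30(W) — all W, so L
n=38: →33(W), 32(W), 31(W) — all W, so L
n=39: →34(W), 33(W), 32(W) — all W, so L
n=40: →35(W), 34(W), 33(W) — all W, so L
n=41: →36(L), so W
n=42: →37(L), so W
Reading off the rows marked L gives the requested list; there are 20 such values of n.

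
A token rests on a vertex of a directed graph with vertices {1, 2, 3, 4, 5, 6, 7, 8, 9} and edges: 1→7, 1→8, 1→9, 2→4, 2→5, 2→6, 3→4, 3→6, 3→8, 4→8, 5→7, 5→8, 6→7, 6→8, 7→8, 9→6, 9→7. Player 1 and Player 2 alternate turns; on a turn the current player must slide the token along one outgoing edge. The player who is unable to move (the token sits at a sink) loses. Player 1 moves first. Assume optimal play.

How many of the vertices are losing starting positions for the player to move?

Use the standard recursion: the mover loses at a terminal position; elsewhere, the mover wins exactly when some move hands the opponent an L position.
Every edge goes from a vertex to one that appears earlier in the order 8, 7, 6, 9, 4, 3, 5, 2, 1, so processing vertices in that order labels each vertex after all of its successors.
8: no outgoing edge → L
7: reaches L-position 8 → W
6: reaches L-position 8 → W
9: only reaches 6(W), 7(W), all W → L
4: reaches L-position 8 → W
3: reaches L-position 8 → W
5: reaches L-position 8 → W
2: only reaches 5(W), 4(W), 6(W), all W → L
1: reaches L-position 9 → W
The L vertices are 2, 8, 9; that is 3 in all.

3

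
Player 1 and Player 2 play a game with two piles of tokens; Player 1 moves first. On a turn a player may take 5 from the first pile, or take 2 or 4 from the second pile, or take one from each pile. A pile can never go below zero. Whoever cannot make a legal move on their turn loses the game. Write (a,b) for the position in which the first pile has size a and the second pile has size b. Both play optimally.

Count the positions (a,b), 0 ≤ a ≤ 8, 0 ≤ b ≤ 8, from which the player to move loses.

29

Positions with no move are L. A position that does have a move is losing for the player to move precisely when every available move leads to a winning position for the opponent. Fill in the labels:
Every move lowers a or b (never raises either), so fill the grid row by row in increasing a, and left to right within a row: each cell's successors are then already labelled.
      b=0  b=1  b=2  b=3  b=4  b=5  b=6  b=7  b=8
a=0:    L    L    W    W    W    W    L    L    W
a=1:    L    W    W    L    W    W    L    W    W
a=2:    L    W    W    L    W    W    L    W    W
a=3:    L    W    W    L    W    W    L    W    W
a=4:    L    W    W    L    W    W    L    W    W
a=5:    W    W    L    L    W    W    W    W    L
a=6:    W    L    L    W    W    W    W    L    L
a=7:    W    L    W    W    L    W    W    L    W
a=8:    W    L    W    W    L    W    W    L    W
Cells with no legal move (terminal, hence L): (0,0), (0,1), (1,0), (2,0), (3,0), (4,0).
The remaining L cells, each justified by listing all of its moves:
(0,6): moves to (0,4)(W), (0,2)(W); every one is W ⇒ L
(0,7): moves to (0,5)(W), (0,3)(W); every one is W ⇒ L
(1,3): moves to (1,1)(W), (0,2)(W); every one is W ⇒ L
(1,6): moves to (1,4)(W), (1,2)(W), (0,5)(W); every one is W ⇒ L
(2,3): moves to (2,1)(W), (1,2)(W); every one is W ⇒ L
(2,6): moves to (2,4)(W), (2,2)(W), (1,5)(W); every one is W ⇒ L
(3,3): moves to (3,1)(W), (2,2)(W); every one is W ⇒ L
(3,6): moves to (3,4)(W), (3,2)(W), (2,5)(W); every one is W ⇒ L
(4,3): moves to (4,1)(W), (3,2)(W); every one is W ⇒ L
(4,6): moves to (4,4)(W), (4,2)(W), (3,5)(W); every one is W ⇒ L
(5,2): moves to (0,2)(W), (5,0)(W), (4,1)(W); every one is W ⇒ L
(5,3): moves to (0,3)(W), (5,1)(W), (4,2)(W); every one is W ⇒ L
(5,8): moves to (0,8)(W), (5,6)(W), (5,4)(W), (4,7)(W); every one is W ⇒ L
(6,1): moves to (1,1)(W), (5,0)(W); every one is W ⇒ L
(6,2): moves to (1,2)(W), (6,0)(W), (5,1)(W); every one is W ⇒ L
(6,7): moves to (1,7)(W), (6,5)(W), (6,3)(W), (5,6)(W); every one is W ⇒ L
(6,8): moves to (1,8)(W), (6,6)(W), (6,4)(W), (5,7)(W); every one is W ⇒ L
(7,1): moves to (2,1)(W), (6,0)(W); every one is W ⇒ L
(7,4): moves to (2,4)(W), (7,2)(W), (7,0)(W), (6,3)(W); every one is W ⇒ L
(7,7): moves to (2,7)(W), (7,5)(W), (7,3)(W), (6,6)(W); every one is W ⇒ L
(8,1): moves to (3,1)(W), (7,0)(W); every one is W ⇒ L
(8,4): moves to (3,4)(W), (8,2)(W), (8,0)(W), (7,3)(W); every one is W ⇒ L
(8,7): moves to (3,7)(W), (8,5)(W), (8,3)(W), (7,6)(W); every one is W ⇒ L
Every other cell has at least one move into one of the L cells above, so it is W.
L cells per row: a=0: 4, a=1: 3, a=2: 3, a=3: 3, a=4: 3, a=5: 3, a=6: 4, a=7: 3, a=8: 3; total 29.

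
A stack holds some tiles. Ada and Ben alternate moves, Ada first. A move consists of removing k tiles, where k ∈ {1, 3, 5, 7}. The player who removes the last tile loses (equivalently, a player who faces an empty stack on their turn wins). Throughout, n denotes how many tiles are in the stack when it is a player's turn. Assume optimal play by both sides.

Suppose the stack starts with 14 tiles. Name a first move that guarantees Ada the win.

Build the W/L table. Terminal = W. A non-terminal position is W if it has a move to some L; otherwise it is L.
n=0: no move; the opponent has just taken the last tile and therefore loses → W
n=1: only reaches 0(W), which is W → L
n=2: reaches L-position 1 → W
n=3: only reaches 2(W), 0(W), all W → L
n=4: reaches L-position 3 → W
n=5: only reaches 4(W), 2(W), 0(W), all W → L
n=6: reaches L-position 5 → W
n=7: only reaches 6(W), 4(W), 2(W), 0(W), all W → L
n=8: reaches L-position 7 → W
n=9: only reaches 8(W), 6(W), 4(W), 2(W), all W → L
n=10: reaches L-position 9 → W
n=11: only reaches 10(W), 8(W), 6(W), 4(W), all W → L
n=12: reaches L-position 11 → W
n=13: only reaches 12(W), 10(W), 8(W), 6(W), all W → L
n=14: reaches L-position 13 → W
From 14, the L positions reachable in one move are: 13, 11, 9, 7. Any move reaching one of these is winning.

Remove 1, leaving 13.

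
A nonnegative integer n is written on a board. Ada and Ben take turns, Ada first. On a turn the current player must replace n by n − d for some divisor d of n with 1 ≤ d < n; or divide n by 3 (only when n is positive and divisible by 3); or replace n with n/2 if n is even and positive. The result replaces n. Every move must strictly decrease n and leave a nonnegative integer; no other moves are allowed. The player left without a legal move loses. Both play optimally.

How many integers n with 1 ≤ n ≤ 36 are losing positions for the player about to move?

14

Compute win/loss labels from the base case upward. A position with no move is L. Any other position is W if it can reach an L in one move, else L.
n=0: no move → L
n=1: no move → L
n=2: →1(L), so W
n=3: →1(L), so W
n=4: →2(W), 3(W) — all W, so L
n=5: →4(L), so W
n=6: →4(L), so W
n=7: →6(W) only, which is W, so L
n=8: →4(L), so W
n=9: →3(W), 6(W), 8(W) — all W, so L
n=10: →9(L), so W
n=11: →10(W) only, which is W, so L
n=12: →4(L), so W
n=13: →12(W) only, which is W, so L
n=14: →7(L), so W
n=15: →5(W), 10(W), 12(W), 14(W) — all W, so L
n=16: →15(L), so W
n=17: →16(W) only, which is W, so L
n=18: →9(L), so W
n=19: →18(W) only, which is W, so L
n=20: →15(L), so W
n=21: →7(L), so W
n=22: →11(L), so W
n=23: →22(W) only, which is W, so L
n=24: →23(L), so W
n=25: →20(W), 24(W) — all W, so L
n=26: →13(L), so W
n=27: →9(L), so W
n=28: →14(W), 21(W), 24(W), 26(W), 27(W) — all W, so L
n=29: →28(L), so W
n=30: →15(L), so W
n=31: →30(W) only, which is W, so L
n=32: →28(L), so W
n=33: →11(L), so W
n=34: →17(L), so W
n=35: →28(L), so W
n=36: →12(W), 18(W), 24(W), 27(W), 30(W), 32(W), 33(W), 34(W), 35(W) — all W, so L
L entries with 1 ≤ n ≤ 36 (n=0 is outside the asked range and is not counted): n = 1, 4, 7, 9, 11, 13, 15, 17, 19, 23, 25, 28, 31, 36; that makes 14.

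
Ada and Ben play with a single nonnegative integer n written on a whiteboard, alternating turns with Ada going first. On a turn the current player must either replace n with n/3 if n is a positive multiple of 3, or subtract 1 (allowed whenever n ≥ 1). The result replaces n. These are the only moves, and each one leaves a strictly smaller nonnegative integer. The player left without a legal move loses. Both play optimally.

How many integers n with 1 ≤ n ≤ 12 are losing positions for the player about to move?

5

Compute win/loss labels from the base case upward. A position with no move is L. Any other position is W if it can reach an L in one move, else L.
n=0: no move → L
n=1: can move to 0, which is L ⇒ W
n=2: the only move is to 1(W), a W ⇒ L
n=3: can move to 2, which is L ⇒ W
n=4: the only move is to 3(W), a W ⇒ L
n=5: can move to 4, which is L ⇒ W
n=6: can move to 2, which is L ⇒ W
n=7: the only move is to 6(W), a W ⇒ L
n=8: can move to 7, which is L ⇒ W
n=9: moves to 3(W), 8(W); every one is W ⇒ L
n=10: can move to 9, which is L ⇒ W
n=11: the only move is to 10(W), a W ⇒ L
n=12: can move to 4, which is L ⇒ W
L entries with 1 ≤ n ≤ 12 (n=0 is outside the asked range and is not counted): n = 2, 4, 7, 9, 11; that makes 5.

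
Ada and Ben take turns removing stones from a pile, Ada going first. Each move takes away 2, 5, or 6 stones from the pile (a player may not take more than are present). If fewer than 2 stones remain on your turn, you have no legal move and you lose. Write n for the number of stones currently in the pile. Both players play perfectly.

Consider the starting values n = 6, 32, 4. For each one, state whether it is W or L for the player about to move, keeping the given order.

6: W, 32: W, 4: L

Positions with no move are L. A position that does have a move is losing for the player to move precisely when every available move leads to a winning position for the opponent. Fill in the labels:
n=0: no move → L
n=1: no move → L
n=2: →0(L), so W
n=3: →1(L), so W
n=4: →2(W) only, which is W, so L
n=5: →0(L), so W
n=6: →4(L), so W
n=7: →1(L), so W
n=8: →6(W), 3(W), 2(W) — all W, so L
n=9: →4(L), so W
n=10: →8(L), so W
n=11: →9(W), 6(W), 5(W) — all W, so L
n=12: →10(W), 7(W), 6(W) — all W, so L
n=13: →11(L), so W
n=14: →12(L), so W
n=15: →13(W), 10(W), 9(W) — all W, so L
n=16: →11(L), so W
n=17: →15(L), so W
n=18: →12(L), so W
n=19: →17(W), 14(W), 13(W) — all W, so L
n=20: →15(L), so W
n=21: →19(L), so W
n=22: →20(W), 17(W), 16(W) — all W, so L
n=23: →21(W), 18(W), 17(W) — all W, so L
n=24: →22(L), so W
n=25: →23(L), so W
n=26: →24(W), 21(W), 20(W) — all W, so L
n=27: →22(L), so W
n=28: →26(L), so W
n=29: →23(L), so W
n=30: →28(W), 25(W), 24(W) — all W, so L
n=31: →26(L), so W
n=32: →30(L), so W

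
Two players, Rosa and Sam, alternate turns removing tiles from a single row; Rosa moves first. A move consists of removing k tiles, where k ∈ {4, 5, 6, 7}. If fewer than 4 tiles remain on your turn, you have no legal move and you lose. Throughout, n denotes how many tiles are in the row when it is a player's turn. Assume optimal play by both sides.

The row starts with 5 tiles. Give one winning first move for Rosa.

Remove 4, leaving 1.

Classify positions by backward induction: terminal positions (no move available) are L. From any other position, the mover wins iff some move reaches an L.
n=0: no move → L
n=1: no move → L
n=2: no move → L
n=3: no move → L
n=4: →0(L), so W
n=5: →1(L), so W
From 5, the L positions reachable in one move are: 1, 0. Any move reaching one of these is winning.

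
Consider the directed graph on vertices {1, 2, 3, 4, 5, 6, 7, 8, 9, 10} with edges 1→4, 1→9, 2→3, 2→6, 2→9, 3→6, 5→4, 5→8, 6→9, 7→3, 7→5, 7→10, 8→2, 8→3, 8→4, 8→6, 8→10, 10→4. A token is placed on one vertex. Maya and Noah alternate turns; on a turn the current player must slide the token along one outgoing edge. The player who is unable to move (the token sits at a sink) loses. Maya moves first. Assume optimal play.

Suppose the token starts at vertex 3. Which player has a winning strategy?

Classify positions by backward induction: terminal positions (no move available) are L. From any other position, the mover wins iff some move reaches an L.
Every edge goes from a vertex to one that appears earlier in the order 4, 9, 6, 3, 10, 2, 8, 5, 7, 1, so processing vertices in that order labels each vertex after all of its successors.
4: no outgoing edge → L
9: no outgoing edge → L
6: can move to 9, which is L ⇒ W
3: the only move is to 6(W), a W ⇒ L
10: can move to 4, which is L ⇒ W
2: can move to 3, which is L ⇒ W
8: can move to 3, which is L ⇒ W
5: can move to 4, which is L ⇒ W
7: can move to 3, which is L ⇒ W
1: can move to 9, which is L ⇒ W
Every move from 3 reaches a W position, so the mover loses.

Noah wins.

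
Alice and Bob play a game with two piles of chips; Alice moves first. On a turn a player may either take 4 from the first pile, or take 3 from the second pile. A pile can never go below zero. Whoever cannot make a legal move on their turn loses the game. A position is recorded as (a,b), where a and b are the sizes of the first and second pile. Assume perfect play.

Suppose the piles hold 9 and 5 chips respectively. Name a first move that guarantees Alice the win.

Move to (5,5).

Use the standard recursion: the mover loses at a terminal position; elsewhere, the mover wins exactly when some move hands the opponent an L position.
No move ever increases a pile, so every position that can arise here has a ≤ 9 and b ≤ 5; it is enough to label the cells with 0 ≤ a ≤ 9 and 0 ≤ b ≤ 5.
Every move lowers a or b (never raises either), so fill the grid row by row in increasing a, and left to right within a row: each cell's successors are then already labelled.
      b=0  b=1  b=2  b=3  b=4  b=5
a=0:    L    L    L    W    W    W
a=1:    L    L    L    W    W    W
a=2:    L    L    L    W    W    W
a=3:    L    L    L    W    W    W
a=4:    W    W    W    L    L    L
a=5:    W    W    W    L    L    L
a=6:    W    W    W    L    L    L
a=7:    W    W    W    L    L    L
a=8:    L    L    L    W    W    W
a=9:    L    L    L    W    W    W
Cells with no legal move (terminal, hence L): (0,0), (0,1), (0,2), (1,0), (1,1), (1,2), (2,0), (2,1), (2,2), (3,0), (3,1), (3,2).
The remaining L cells, each justified by listing all of its moves:
(4,3): L (options (0,3)(W), (4,0)(W) are all W)
(4,4): L (options (0,4)(W), (4,1)(W) are all W)
(4,5): L (options (0,5)(W), (4,2)(W) are all W)
(5,3): L (options (1,3)(W), (5,0)(W) are all W)
(5,4): L (options (1,4)(W), (5,1)(W) are all W)
(5,5): L (options (1,5)(W), (5,2)(W) are all W)
(6,3): L (options (2,3)(W), (6,0)(W) are all W)
(6,4): L (options (2,4)(W), (6,1)(W) are all W)
(6,5): L (options (2,5)(W), (6,2)(W) are all W)
(7,3): L (options (3,3)(W), (7,0)(W) are all W)
(7,4): L (options (3,4)(W), (7,1)(W) are all W)
(7,5): L (options (3,5)(W), (7,2)(W) are all W)
(8,0): L (sole option (4,0)(W) is W)
(8,1): L (sole option (4,1)(W) is W)
(8,2): L (sole option (4,2)(W) is W)
(9,0): L (sole option (5,0)(W) is W)
(9,1): L (sole option (5,1)(W) is W)
(9,2): L (sole option (5,2)(W) is W)
Every other cell has at least one move into one of the L cells above, so it is W.
From (9,5), the L positions reachable in one move are: (5,5), (9,2). Any move reaching one of these is winning.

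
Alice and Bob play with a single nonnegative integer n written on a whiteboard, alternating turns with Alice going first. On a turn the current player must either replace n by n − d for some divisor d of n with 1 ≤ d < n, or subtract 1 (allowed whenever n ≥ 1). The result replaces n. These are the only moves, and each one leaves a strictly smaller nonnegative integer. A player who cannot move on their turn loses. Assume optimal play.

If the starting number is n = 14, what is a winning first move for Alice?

Use the standard recursion: the mover loses at a terminal position; elsewhere, the mover wins exactly when some move hands the opponent an L position.
n=0: no move → L
n=1: can move to 0, which is L ⇒ W
n=2: the only move is to 1(W), a W ⇒ L
n=3: can move to 2, which is L ⇒ W
n=4: can move to 2, which is L ⇒ W
n=5: the only move is to 4(W), a W ⇒ L
n=6: can move to 5, which is L ⇒ W
n=7: the only move is to 6(W), a W ⇒ L
n=8: can move to 7, which is L ⇒ W
n=9: moves to 6(W), 8(W); every one is W ⇒ L
n=10: can move to 5, which is L ⇒ W
n=11: the only move is to 10(W), a W ⇒ L
n=12: can move to 9, which is L ⇒ W
n=13: the only move is to 12(W), a W ⇒ L
n=14: can move to 7, which is L ⇒ W
From 14, the L positions reachable in one move are: 7, 13. Any move reaching one of these is winning.

Move to 7.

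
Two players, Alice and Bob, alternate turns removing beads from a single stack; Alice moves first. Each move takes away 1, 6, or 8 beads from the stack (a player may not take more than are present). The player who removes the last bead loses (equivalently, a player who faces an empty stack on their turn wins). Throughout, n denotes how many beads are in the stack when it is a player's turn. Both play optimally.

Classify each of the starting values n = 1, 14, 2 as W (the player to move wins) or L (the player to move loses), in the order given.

Classify positions by backward induction: terminal positions (no move available) are W. From any other position, the mover wins iff some move reaches an L.
n=0: no move; the opponent has just taken the last bead and therefore loses → W
n=1: L (sole option 0(W) is W)
n=2: W (go to 1, an L position)
n=3: L (sole option 2(W) is W)
n=4: W (go to 3, an L position)
n=5: L (sole option 4(W) is W)
n=6: W (go to 5, an L position)
n=7: W (go to 1, an L position)
n=8: L (options 7(W), 2(W), 0(W) are all W)
n=9: W (go to 8, an L position)
n=10: L (options 9(W), 4(W), 2(W) are all W)
n=11: W (go to 10, an L position)
n=12: L (options 11(W), 6(W), 4(W) are all W)
n=13: W (go to 12, an L position)
n=14: W (go to 8, an L position)

1: L, 14: W, 2: W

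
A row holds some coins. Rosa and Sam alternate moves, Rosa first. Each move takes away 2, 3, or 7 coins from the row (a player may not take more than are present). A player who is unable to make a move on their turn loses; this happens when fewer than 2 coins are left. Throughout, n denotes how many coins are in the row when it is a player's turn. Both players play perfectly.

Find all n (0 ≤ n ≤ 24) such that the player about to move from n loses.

Work bottom-up. With no move the player to move loses. Otherwise the position is W if at least one move leads to an L position for the opponent, and L if every move leads to a W.
n=0: no move → L
n=1: no move → L
n=2: W (go to 0, an L position)
n=3: W (go to 1, an L position)
n=4: W (go to 1, an L position)
n=5: L (options 3(W), 2(W) are all W)
n=6: L (options 4(W), 3(W) are all W)
n=7: W (go to 5, an L position)
n=8: W (go to 6, an L position)
n=9: W (go to 6, an L position)
n=10: L (options 8(W), 7(W), 3(W) are all W)
n=11: L (options 9(W), 8(W), 4(W) are all W)
n=12: W (go to 10, an L position)
n=13: W (go to 11, an L position)
n=14: W (go to 11, an L position)
n=15: L (options 13(W), 12(W), 8(W) are all W)
n=16: L (options 14(W), 13(W), 9(W) are all W)
n=17: W (go to 15, an L position)
n=18: W (go to 16, an L position)
n=19: W (go to 16, an L position)
n=20: L (options 18(W), 17(W), 13(W) are all W)
n=21: L (options 19(W), 18(W), 14(W) are all W)
n=22: W (go to 20, an L position)
n=23: W (go to 21, an L position)
n=24: W (go to 21, an L position)
The losing starting values of n are exactly the entries labelled L in this table (10 of them).

0, 1, 5, 6, 10, 11, 15, 16, 20, 21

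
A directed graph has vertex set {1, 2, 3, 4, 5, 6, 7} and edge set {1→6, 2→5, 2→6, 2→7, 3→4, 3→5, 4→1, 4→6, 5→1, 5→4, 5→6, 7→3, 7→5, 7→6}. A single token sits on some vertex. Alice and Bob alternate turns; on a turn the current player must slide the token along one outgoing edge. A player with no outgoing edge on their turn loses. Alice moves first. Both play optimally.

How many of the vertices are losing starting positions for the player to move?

Use the standard recursion: the mover loses at a terminal position; elsewhere, the mover wins exactly when some move hands the opponent an L position.
Every edge goes from a vertex to one that appears earlier in the order 6, 1, 4, 5, 3, 7, 2, so processing vertices in that order labels each vertex after all of its successors.
6: no outgoing edge → L
1: can move to 6, which is L ⇒ W
4: can move to 6, which is L ⇒ W
5: can move to 6, which is L ⇒ W
3: moves to 5(W), 4(W); every one is W ⇒ L
7: can move to 3, which is L ⇒ W
2: can move to 6, which is L ⇒ W
The L vertices are 3, 6; that is 2 in all.

2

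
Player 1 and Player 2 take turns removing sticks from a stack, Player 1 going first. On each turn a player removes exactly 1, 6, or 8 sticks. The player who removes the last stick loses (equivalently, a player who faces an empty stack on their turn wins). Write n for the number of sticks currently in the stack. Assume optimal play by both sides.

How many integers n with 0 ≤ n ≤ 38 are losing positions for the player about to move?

17

Compute win/loss labels from the base case upward. A position with no move is W. Any other position is W if it can reach an L in one move, else L.
n=0: no move; the opponent has just taken the last stick and therefore loses → W
n=1: L (sole option 0(W) is W)
n=2: W (go to 1, an L position)
n=3: L (sole option 2(W) is W)
n=4: W (go to 3, an L position)
n=5: L (sole option 4(W) is W)
n=6: W (go to 5, an L position)
n=7: W (go to 1, an L position)
n=8: L (options 7(W), 2(W), 0(W) are all W)
n=9: W (go to 8, an L position)
n=10: L (options 9(W), 4(W), 2(W) are all W)
n=11: W (go to 10, an L position)
n=12: L (options 11(W), 6(W), 4(W) are all W)
n=13: W (go to 12, an L position)
n=14: W (go to 8, an L position)
n=15: L (options 14(W), 9(W), 7(W) are all W)
n=16: W (go to 15, an L position)
n=17: L (options 16(W), 11(W), 9(W) are all W)
n=18: W (go to 17, an L position)
n=19: L (options 18(W), 13(W), 11(W) are all W)
n=20: W (go to 19, an L position)
n=21: W (go to 15, an L position)
n=22: L (options 21(W), 16(W), 14(W) are all W)
n=23: W (go to 22, an L position)
n=24: L (options 23(W), 18(W), 16(W) are all W)
n=25: W (go to 24, an L position)
n=26: L (options 25(W), 20(W), 18(W) are all W)
n=27: W (go to 26, an L position)
n=28: W (go to 22, an L position)
n=29: L (options 28(W), 23(W), 21(W) are all W)
n=30: W (go to 29, an L position)
n=31: L (options 30(W), 25(W), 23(W) are all W)
n=32: W (go to 31, an L position)
n=33: L (options 32(W), 27(W), 25(W) are all W)
n=34: W (go to 33, an L position)
n=35: W (go to 29, an L position)
n=36: L (options 35(W), 30(W), 28(W) are all W)
n=37: W (go to 36, an L position)
n=38: L (options 37(W), 32(W), 30(W) are all W)
L entries with 0 ≤ n ≤ 38: n = 1, 3, 5, 8, 10, 12, 15, 17, 19, 22, 24, 26, 29, 31, 33, 36, 38; that makes 17.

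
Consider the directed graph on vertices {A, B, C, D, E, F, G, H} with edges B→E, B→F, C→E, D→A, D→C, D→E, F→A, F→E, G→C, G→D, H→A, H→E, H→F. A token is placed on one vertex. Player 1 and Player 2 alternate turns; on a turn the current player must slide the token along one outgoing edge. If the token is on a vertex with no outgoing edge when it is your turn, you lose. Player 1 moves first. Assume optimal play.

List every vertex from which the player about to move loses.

Use the standard recursion: the mover loses at a terminal position; elsewhere, the mover wins exactly when some move hands the opponent an L position.
Every edge goes from a vertex to one that appears earlier in the order E, A, C, D, F, B, G, H, so processing vertices in that order labels each vertex after all of its successors.
E: no outgoing edge → L
A: no outgoing edge → L
C: reaches L-position E → W
D: reaches L-position A → W
F: reaches L-position A → W
B: reaches L-position E → W
G: only reaches D(W), C(W), all W → L
H: reaches L-position A → W
Reading off the rows marked L gives the requested list; there are 3 such vertices.

A, E, G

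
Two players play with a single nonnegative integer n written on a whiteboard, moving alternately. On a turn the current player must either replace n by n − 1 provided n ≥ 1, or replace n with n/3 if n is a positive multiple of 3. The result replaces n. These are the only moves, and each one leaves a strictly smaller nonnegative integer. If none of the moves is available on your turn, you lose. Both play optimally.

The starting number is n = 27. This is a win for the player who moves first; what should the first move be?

Move to 9.

Work bottom-up. With no move the player to move loses. Otherwise the position is W if at least one move leads to an L position for the opponent, and L if every move leads to a W.
n=0: no move → L
n=1: can move to 0, which is L ⇒ W
n=2: the only move is to 1(W), a W ⇒ L
n=3: can move to 2, which is L ⇒ W
n=4: the only move is to 3(W), a W ⇒ L
n=5: can move to 4, which is L ⇒ W
n=6: can move to 2, which is L ⇒ W
n=7: the only move is to 6(W), a W ⇒ L
n=8: can move to 7, which is L ⇒ W
n=9: moves to 3(W), 8(W); every one is W ⇒ L
n=10: can move to 9, which is L ⇒ W
n=11: the only move is to 10(W), a W ⇒ L
n=12: can move to 4, which is L ⇒ W
n=13: the only move is to 12(W), a W ⇒ L
n=14: can move to 13, which is L ⇒ W
n=15: moves to 5(W), 14(W); every one is W ⇒ L
n=16: can move to 15, which is L ⇒ W
n=17: the only move is to 16(W), a W ⇒ L
n=18: can move to 17, which is L ⇒ W
n=19: the only move is to 18(W), a W ⇒ L
n=20: can move to 19, which is L ⇒ W
n=21: can move to 7, which is L ⇒ W
n=22: the only move is to 21(W), a W ⇒ L
n=23: can move to 22, which is L ⇒ W
n=24: moves to 8(W), 23(W); every one is W ⇒ L
n=25: can move to 24, which is L ⇒ W
n=26: the only move is to 25(W), a W ⇒ L
n=27: can move to 9, which is L ⇒ W
From 27, the L positions reachable in one move are: 9, 26. Any move reaching one of these is winning.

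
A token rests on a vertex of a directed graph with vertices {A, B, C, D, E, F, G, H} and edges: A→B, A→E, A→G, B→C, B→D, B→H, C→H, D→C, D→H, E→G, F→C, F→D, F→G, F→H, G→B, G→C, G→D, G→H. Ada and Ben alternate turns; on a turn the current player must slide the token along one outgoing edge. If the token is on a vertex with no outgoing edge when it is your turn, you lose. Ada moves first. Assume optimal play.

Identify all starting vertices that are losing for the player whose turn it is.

Build the W/L table. Terminal = L. A non-terminal position is W if it has a move to some L; otherwise it is L.
Every edge goes from a vertex to one that appears earlier in the order H, C, D, B, G, E, A, F, so processing vertices in that order labels each vertex after all of its successors.
H: no outgoing edge → L
C: W (go to H, an L position)
D: W (go to H, an L position)
B: W (go to H, an L position)
G: W (go to H, an L position)
E: L (sole option G(W) is W)
A: W (go to E, an L position)
F: W (go to H, an L position)
The losing starting vertices are exactly the entries labelled L in this table (2 of them).

E, H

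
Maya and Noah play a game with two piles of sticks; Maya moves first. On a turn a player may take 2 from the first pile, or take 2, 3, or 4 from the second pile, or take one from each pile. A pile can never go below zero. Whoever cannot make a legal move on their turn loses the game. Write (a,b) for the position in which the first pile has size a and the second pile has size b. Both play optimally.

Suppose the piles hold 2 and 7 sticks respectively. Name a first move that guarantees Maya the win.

Compute win/loss labels from the base case upward. A position with no move is L. Any other position is W if it can reach an L in one move, else L.
No move ever increases a pile, so every position that can arise here has a ≤ 2 and b ≤ 7; it is enough to label the cells with 0 ≤ a ≤ 2 and 0 ≤ b ≤ 7.
Every move lowers a or b (never raises either), so fill the grid row by row in increasing a, and left to right within a row: each cell's successors are then already labelled.
      b=0  b=1  b=2  b=3  b=4  b=5  b=6  b=7
a=0:    L    L    W    W    W    W    L    L
a=1:    L    W    W    W    W    L    L    W
a=2:    W    W    L    L    W    W    W    W
Cells with no legal move (terminal, hence L): (0,0), (0,1), (1,0).
The remaining L cells, each justified by listing all of its moves:
(0,6): →(0,4)(W), (0,3)(W), (0,2)(W) — all W, so L
(0,7): →(0,5)(W), (0,4)(W), (0,3)(W) — all W, so L
(1,5): →(1,3)(W), (1,2)(W), (1,1)(W), (0,4)(W) — all W, so L
(1,6): →(1,4)(W), (1,3)(W), (1,2)(W), (0,5)(W) — all W, so L
(2,2): →(0,2)(W), (2,0)(W), (1,1)(W) — all W, so L
(2,3): →(0,3)(W), (2,1)(W), (2,0)(W), (1,2)(W) — all W, so L
Every other cell has at least one move into one of the L cells above, so it is W.
From (2,7), the L positions reachable in one move are: (0,7), (2,3), (1,6). Any move reaching one of these is winning.

Move to (0,7).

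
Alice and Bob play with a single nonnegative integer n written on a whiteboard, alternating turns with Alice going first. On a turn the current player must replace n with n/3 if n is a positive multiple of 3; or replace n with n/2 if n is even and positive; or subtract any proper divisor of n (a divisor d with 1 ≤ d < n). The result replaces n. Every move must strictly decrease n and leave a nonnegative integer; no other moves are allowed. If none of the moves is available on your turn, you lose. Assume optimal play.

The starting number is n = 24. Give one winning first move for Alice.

Label each position W (a win for the player to move) or L (a loss). A position with no legal move is L; any other position is W exactly when some move reaches an L, and L when every move reaches a W.
n=0: no move → L
n=1: no move → L
n=2: reaches L-position 1 → W
n=3: reaches L-position 1 → W
n=4: only reaches 2(W), 3(W), all W → L
n=5: reaches L-position 4 → W
n=6: reaches L-position 4 → W
n=7: only reaches 6(W), which is W → L
n=8: reaches L-position 4 → W
n=9: only reaches 3(W), 6(W), 8(W), all W → L
n=10: reaches L-position 9 → W
n=11: only reaches 10(W), which is W → L
n=12: reaches L-position 4 → W
n=13: only reaches 12(W), which is W → L
n=14: reaches L-position 7 → W
n=15: only reaches 5(W), 10(W), 12(W), 14(W), all W → L
n=16: reaches L-position 15 → W
n=17: only reaches 16(W), which is W → L
n=18: reaches L-position 9 → W
n=19: only reaches 18(W), which is W → L
n=20: reaches L-position 15 → W
n=21: reaches L-position 7 → W
n=22: reaches L-position 11 → W
n=23: only reaches 22(W), which is W → L
n=24: reaches L-position 23 → W
From 24, the L positions reachable in one move are: 23.

Move to 23.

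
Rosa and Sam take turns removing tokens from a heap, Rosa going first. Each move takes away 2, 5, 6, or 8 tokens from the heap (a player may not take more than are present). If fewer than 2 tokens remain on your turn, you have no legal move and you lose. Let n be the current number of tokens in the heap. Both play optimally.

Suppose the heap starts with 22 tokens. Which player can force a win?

Rosa wins.

Classify positions by backward induction: terminal positions (no move available) are L. From any other position, the mover wins iff some move reaches an L.
n=0: no move → L
n=1: no move → L
n=2: W (go to 0, an L position)
n=3: W (go to 1, an L position)
n=4: L (sole option 2(W) is W)
n=5: W (go to 0, an L position)
n=6: W (go to 4, an L position)
n=7: W (go to 1, an L position)
n=8: W (go to 0, an L position)
n=9: W (go to 4, an L position)
n=10: W (go to 4, an L position)
n=11: L (options 9(W), 6(W), 5(W), 3(W) are all W)
n=12: W (go to 4, an L position)
n=13: W (go to 11, an L position)
n=14: L (options 12(W), 9(W), 8(W), 6(W) are all W)
n=15: L (options 13(W), 10(W), 9(W), 7(W) are all W)
n=16: W (go to 14, an L position)
n=17: W (go to 15, an L position)
n=18: L (options 16(W), 13(W), 12(W), 10(W) are all W)
n=19: W (go to 14, an L position)
n=20: W (go to 18, an L position)
n=21: W (go to 15, an L position)
n=22: W (go to 14, an L position)
From 22 Rosa can remove 8, leaving 14, reaching an L position.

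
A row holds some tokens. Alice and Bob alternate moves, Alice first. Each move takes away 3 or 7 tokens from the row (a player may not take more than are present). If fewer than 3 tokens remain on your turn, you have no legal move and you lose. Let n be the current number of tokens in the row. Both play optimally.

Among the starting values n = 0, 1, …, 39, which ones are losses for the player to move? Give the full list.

0, 1, 2, 6, 10, 11, 12, 16, 20, 21, 22, 26, 30, 31, 32, 36

Positions with no move are L. A position that does have a move is losing for the player to move precisely when every available move leads to a winning position for the opponent. Fill in the labels:
n=0: no move → L
n=1: no move → L
n=2: no move → L
n=3: →0(L), so W
n=4: →1(L), so W
n=5: →2(L), so W
n=6: →3(W) only, which is W, so L
n=7: →0(L), so W
n=8: →1(L), so W
n=9: →6(L), so W
n=10: →7(W), 3(W) — all W, so L
n=11: →8(W), 4(W) — all W, so L
n=12: →9(W), 5(W) — all W, so L
n=13: →10(L), so W
n=14: →11(L), so W
n=15: →12(L), so W
n=16: →13(W), 9(W) — all W, so L
n=17: →10(L), so W
n=18: →11(L), so W
n=19: →16(L), so W
n=20: →17(W), 13(W) — all W, so L
n=21: →18(W), 14(W) — all W, so L
n=22: →19(W), 15(W) — all W, so L
n=23: →20(L), so W
n=24: →21(L), so W
n=25: →22(L), so W
n=26: →23(W), 19(W) — all W, so L
n=27: →20(L), so W
n=28: →21(L), so W
n=29: →26(L), so W
n=30: →27(W), 23(W) — all W, so L
n=31: →28(W), 24(W) — all W, so L
n=32: →29(W), 25(W) — all W, so L
n=33: →30(L), so W
n=34: →31(L), so W
n=35: →32(L), so W
n=36: →33(W), 29(W) — all W, so L
n=37: →30(L), so W
n=38: →31(L), so W
n=39: →36(L), so W
Reading off the rows marked L gives the requested list; there are 16 such values of n.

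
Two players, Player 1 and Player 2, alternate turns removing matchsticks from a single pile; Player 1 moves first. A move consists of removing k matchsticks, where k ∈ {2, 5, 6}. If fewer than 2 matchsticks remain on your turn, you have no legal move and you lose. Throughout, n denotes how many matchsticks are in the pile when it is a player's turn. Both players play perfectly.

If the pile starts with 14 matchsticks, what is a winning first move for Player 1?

Remove 2, leaving 12.

Classify positions by backward induction: terminal positions (no move available) are L. From any other position, the mover wins iff some move reaches an L.
n=0: no move → L
n=1: no move → L
n=2: can move to 0, which is L ⇒ W
n=3: can move to 1, which is L ⇒ W
n=4: the only move is to 2(W), a W ⇒ L
n=5: can move to 0, which is L ⇒ W
n=6: can move to 4, which is L ⇒ W
n=7: can move to 1, which is L ⇒ W
n=8: moves to 6(W), 3(W), 2(W); every one is W ⇒ L
n=9: can move to 4, which is L ⇒ W
n=10: can move to 8, which is L ⇒ W
n=11: moves to 9(W), 6(W), 5(W); every one is W ⇒ L
n=12: moves to 10(W), 7(W), 6(W); every one is W ⇒ L
n=13: can move to 11, which is L ⇒ W
n=14: can move to 12, which is L ⇒ W
From 14, the L positions reachable in one move are: 12, 8. Any move reaching one of these is winning.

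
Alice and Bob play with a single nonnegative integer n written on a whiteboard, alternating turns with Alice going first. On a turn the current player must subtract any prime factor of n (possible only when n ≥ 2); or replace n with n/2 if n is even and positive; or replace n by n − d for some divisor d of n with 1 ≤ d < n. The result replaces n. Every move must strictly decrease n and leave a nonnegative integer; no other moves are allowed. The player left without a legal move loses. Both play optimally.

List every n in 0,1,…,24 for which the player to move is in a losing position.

0, 1, 4, 9, 14, 20

Build the W/L table. Terminal = L. A non-terminal position is W if it has a move to some L; otherwise it is L.
n=0: no move → L
n=1: no move → L
n=2: W (go to 0, an L position)
n=3: W (go to 0, an L position)
n=4: L (options 2(W), 3(W) are all W)
n=5: W (go to 0, an L position)
n=6: W (go to 4, an L position)
n=7: W (go to 0, an L position)
n=8: W (go to 4, an L position)
n=9: L (options 6(W), 8(W) are all W)
n=10: W (go to 9, an L position)
n=11: W (go to 0, an L position)
n=12: W (go to 9, an L position)
n=13: W (go to 0, an L position)
n=14: L (options 7(W), 12(W), 13(W) are all W)
n=15: W (go to 14, an L position)
n=16: W (go to 14, an L position)
n=17: W (go to 0, an L position)
n=18: W (go to 9, an L position)
n=19: W (go to 0, an L position)
n=20: L (options 10(W), 15(W), 16(W), 18(W), 19(W) are all W)
n=21: W (go to 14, an L position)
n=22: W (go to 20, an L position)
n=23: W (go to 0, an L position)
n=24: W (go to 20, an L position)
The losing starting values of n are exactly the entries labelled L in this table (6 of them).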